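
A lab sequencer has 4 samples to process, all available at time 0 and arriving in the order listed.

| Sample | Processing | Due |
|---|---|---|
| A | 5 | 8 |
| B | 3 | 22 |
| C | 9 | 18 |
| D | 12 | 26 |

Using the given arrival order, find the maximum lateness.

FIFO (arrival order): A B C D.
A: 0→5, due 8, lateness -3
B: 5→8, due 22, lateness -14
C: 8→17, due 18, lateness -1
D: 17→29, due 26, lateness 3
Maximum = 3.

3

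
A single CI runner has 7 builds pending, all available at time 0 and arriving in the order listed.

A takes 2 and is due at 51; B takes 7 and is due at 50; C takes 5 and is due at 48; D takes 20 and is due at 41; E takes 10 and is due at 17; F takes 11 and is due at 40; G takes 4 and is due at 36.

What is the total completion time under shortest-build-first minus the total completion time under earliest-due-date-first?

SPT (increasing processing time): A G C B E F D.
A: 0→2
G: 2→6
C: 6→11
B: 11→18
E: 18→28
F: 28→39
D: 39→59
Sum = 2+6+11+18+28+39+59 = 163.
EDD (increasing due date): E G F D C B A.
E: 0→10
G: 10→14
F: 14→25
D: 25→45
C: 45→50
B: 50→57
A: 57→59
Sum = 10+14+25+45+50+57+59 = 260.
Difference = 163 − 260 = -97.

-97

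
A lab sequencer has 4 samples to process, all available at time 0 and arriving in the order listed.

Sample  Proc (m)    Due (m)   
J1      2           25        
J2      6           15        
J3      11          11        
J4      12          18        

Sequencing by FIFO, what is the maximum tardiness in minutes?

FIFO (arrival order): J1 J2 J3 J4.
J1: 0→2, due 25, tardiness 0
J2: 2→8, due 15, tardiness 0
J3: 8→19, due 11, tardiness 8
J4: 19→31, due 18, tardiness 13
Maximum = 13.

13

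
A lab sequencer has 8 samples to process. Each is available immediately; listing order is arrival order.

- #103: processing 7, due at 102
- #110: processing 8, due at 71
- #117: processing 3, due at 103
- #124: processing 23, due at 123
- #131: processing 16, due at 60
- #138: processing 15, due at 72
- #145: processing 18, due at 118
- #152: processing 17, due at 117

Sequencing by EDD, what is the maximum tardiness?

EDD (increasing due date): #131 #110 #138 #103 #117 #152 #145 #124.
#131: 0→16, due 60, tardiness 0
#110: 16→24, due 71, tardiness 0
#138: 24→39, due 72, tardiness 0
#103: 39→46, due 102, tardiness 0
#117: 46→49, due 103, tardiness 0
#152: 49→66, due 117, tardiness 0
#145: 66→84, due 118, tardiness 0
#124: 84→107, due 123, tardiness 0
Maximum = 0.

0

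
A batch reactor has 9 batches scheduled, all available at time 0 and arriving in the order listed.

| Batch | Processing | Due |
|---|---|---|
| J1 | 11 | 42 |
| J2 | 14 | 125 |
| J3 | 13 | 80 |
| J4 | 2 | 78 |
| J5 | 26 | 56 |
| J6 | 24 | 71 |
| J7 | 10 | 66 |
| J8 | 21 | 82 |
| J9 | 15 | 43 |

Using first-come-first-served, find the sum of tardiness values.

195

FIFO (arrival order): J1 J2 J3 J4 J5 J6 J7 J8 J9.
J1: 0→11, due 42, tardiness 0
J2: 11→25, due 125, tardiness 0
J3: 25→38, due 80, tardiness 0
J4: 38→40, due 78, tardiness 0
J5: 40→66, due 56, tardiness 10
J6: 66→90, due 71, tardiness 19
J7: 90→100, due 66, tardiness 34
J8: 100→121, due 82, tardiness 39
J9: 121→136, due 43, tardiness 93
Sum = 0+0+0+0+10+19+34+39+93 = 195.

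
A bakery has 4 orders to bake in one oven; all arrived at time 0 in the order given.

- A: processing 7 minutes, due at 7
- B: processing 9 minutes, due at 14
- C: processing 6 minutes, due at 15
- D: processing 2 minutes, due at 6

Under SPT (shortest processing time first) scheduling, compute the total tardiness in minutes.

18

SPT (increasing processing time): D C A B.
D: 0→2, due 6, tardiness 0
C: 2→8, due 15, tardiness 0
A: 8→15, due 7, tardiness 8
B: 15→24, due 14, tardiness 10
Sum = 0+0+8+10 = 18.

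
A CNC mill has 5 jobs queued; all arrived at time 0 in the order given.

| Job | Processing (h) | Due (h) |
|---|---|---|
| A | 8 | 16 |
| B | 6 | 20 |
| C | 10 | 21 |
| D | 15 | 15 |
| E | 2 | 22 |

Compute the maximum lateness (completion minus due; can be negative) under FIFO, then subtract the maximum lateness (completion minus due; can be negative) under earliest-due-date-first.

5

FIFO (arrival order): A B C D E.
A: 0→8, due 16, lateness -8
B: 8→14, due 20, lateness -6
C: 14→24, due 21, lateness 3
D: 24→39, due 15, lateness 24
E: 39→41, due 22, lateness 19
Maximum = 24.
EDD (increasing due date): D A B C E.
D: 0→15, due 15, lateness 0
A: 15→23, due 16, lateness 7
B: 23→29, due 20, lateness 9
C: 29→39, due 21, lateness 18
E: 39→41, due 22, lateness 19
Maximum = 19.
Difference = 24 − 19 = 5.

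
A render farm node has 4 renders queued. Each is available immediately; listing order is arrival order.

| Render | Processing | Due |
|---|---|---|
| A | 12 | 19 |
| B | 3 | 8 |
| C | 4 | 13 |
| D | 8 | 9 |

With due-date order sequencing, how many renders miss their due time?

EDD (increasing due date): B D C A.
B: 0→3, due 8, tardiness 0
D: 3→11, due 9, tardiness 2
C: 11→15, due 13, tardiness 2
A: 15→27, due 19, tardiness 8
Late renders: 3.

3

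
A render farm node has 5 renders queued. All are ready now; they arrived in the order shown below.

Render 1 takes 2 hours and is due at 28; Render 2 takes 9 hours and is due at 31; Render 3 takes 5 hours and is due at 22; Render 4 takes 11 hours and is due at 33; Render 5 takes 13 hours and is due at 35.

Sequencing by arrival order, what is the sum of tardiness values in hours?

5

FIFO (arrival order): Render 1 Render 2 Render 3 Render 4 Render 5.
Render 1: 0→2, due 28, tardiness 0
Render 2: 2→11, due 31, tardiness 0
Render 3: 11→16, due 22, tardiness 0
Render 4: 16→27, due 33, tardiness 0
Render 5: 27→40, due 35, tardiness 5
Sum = 0+0+0+0+5 = 5.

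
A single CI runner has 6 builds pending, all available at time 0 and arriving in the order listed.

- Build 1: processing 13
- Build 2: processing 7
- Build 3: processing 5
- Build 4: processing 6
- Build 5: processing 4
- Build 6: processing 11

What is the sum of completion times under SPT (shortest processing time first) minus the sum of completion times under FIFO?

-41

SPT (increasing processing time): Build 5 Build 3 Build 4 Build 2 Build 6 Build 1.
Build 5: 0→4
Build 3: 4→9
Build 4: 9→15
Build 2: 15→22
Build 6: 22→33
Build 1: 33→46
Sum = 4+9+15+22+33+46 = 129.
FIFO (arrival order): Build 1 Build 2 Build 3 Build 4 Build 5 Build 6.
Build 1: 0→13
Build 2: 13→20
Build 3: 20→25
Build 4: 25→31
Build 5: 31→35
Build 6: 35→46
Sum = 13+20+25+31+35+46 = 170.
Difference = 129 − 170 = -41.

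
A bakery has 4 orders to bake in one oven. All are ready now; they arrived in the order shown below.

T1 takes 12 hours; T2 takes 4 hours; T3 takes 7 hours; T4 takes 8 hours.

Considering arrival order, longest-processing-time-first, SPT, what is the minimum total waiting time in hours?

34

FIFO (arrival order): T1 T2 T3 T4.
T1: waits 0, runs 0→12
T2: waits 12, runs 12→16
T3: waits 16, runs 16→23
T4: waits 23, runs 23→31
Sum = 0+12+16+23 = 51.
LPT (decreasing processing time): T1 T4 T3 T2.
T1: waits 0, runs 0→12
T4: waits 12, runs 12→20
T3: waits 20, runs 20→27
T2: waits 27, runs 27→31
Sum = 0+12+20+27 = 59.
SPT (increasing processing time): T2 T3 T4 T1.
T2: waits 0, runs 0→4
T3: waits 4, runs 4→11
T4: waits 11, runs 11→19
T1: waits 19, runs 19→31
Sum = 0+4+11+19 = 34.
FIFO 51, LPT 59, SPT 34 → minimum 34.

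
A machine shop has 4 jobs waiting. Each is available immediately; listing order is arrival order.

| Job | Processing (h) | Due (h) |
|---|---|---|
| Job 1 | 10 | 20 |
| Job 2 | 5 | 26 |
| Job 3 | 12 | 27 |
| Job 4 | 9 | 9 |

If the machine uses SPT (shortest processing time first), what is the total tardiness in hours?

SPT (increasing processing time): Job 2 Job 4 Job 1 Job 3.
Job 2: 0→5, due 26, tardiness 0
Job 4: 5→14, due 9, tardiness 5
Job 1: 14→24, due 20, tardiness 4
Job 3: 24→36, due 27, tardiness 9
Sum = 0+5+4+9 = 18.

18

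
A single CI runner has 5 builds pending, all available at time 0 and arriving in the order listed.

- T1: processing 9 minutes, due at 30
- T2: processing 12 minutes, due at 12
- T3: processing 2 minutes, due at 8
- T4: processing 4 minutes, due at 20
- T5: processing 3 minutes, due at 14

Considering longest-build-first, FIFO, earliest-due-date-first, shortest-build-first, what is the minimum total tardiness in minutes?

LPT (decreasing processing time): T2 T1 T4 T5 T3.
T2: 0→12, due 12, tardiness 0
T1: 12→21, due 30, tardiness 0
T4: 21→25, due 20, tardiness 5
T5: 25→28, due 14, tardiness 14
T3: 28→30, due 8, tardiness 22
Sum = 0+0+5+14+22 = 41.
FIFO (arrival order): T1 T2 T3 T4 T5.
T1: 0→9, due 30, tardiness 0
T2: 9→21, due 12, tardiness 9
T3: 21→23, due 8, tardiness 15
T4: 23→27, due 20, tardiness 7
T5: 27→30, due 14, tardiness 16
Sum = 0+9+15+7+16 = 47.
EDD (increasing due date): T3 T2 T5 T4 T1.
T3: 0→2, due 8, tardiness 0
T2: 2→14, due 12, tardiness 2
T5: 14→17, due 14, tardiness 3
T4: 17→21, due 20, tardiness 1
T1: 21→30, due 30, tardiness 0
Sum = 0+2+3+1+0 = 6.
SPT (increasing processing time): T3 T5 T4 T1 T2.
T3: 0→2, due 8, tardiness 0
T5: 2→5, due 14, tardiness 0
T4: 5→9, due 20, tardiness 0
T1: 9→18, due 30, tardiness 0
T2: 18→30, due 12, tardiness 18
Sum = 0+0+0+0+18 = 18.
LPT 41, FIFO 47, EDD 6, SPT 18 → minimum 6.

6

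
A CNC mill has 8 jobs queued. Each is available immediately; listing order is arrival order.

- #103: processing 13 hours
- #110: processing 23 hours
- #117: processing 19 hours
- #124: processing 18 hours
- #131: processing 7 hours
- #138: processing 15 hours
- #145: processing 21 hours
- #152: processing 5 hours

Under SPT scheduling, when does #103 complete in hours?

SPT (increasing processing time): #152 #131 #103 #138 #124 #117 #145 #110.
#152: 0→5
#131: 5→12
#103: 12→25

25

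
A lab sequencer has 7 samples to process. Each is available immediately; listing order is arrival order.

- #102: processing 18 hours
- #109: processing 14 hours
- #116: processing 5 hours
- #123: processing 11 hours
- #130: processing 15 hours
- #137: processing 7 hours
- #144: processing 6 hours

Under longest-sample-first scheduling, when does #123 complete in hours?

LPT (decreasing processing time): #102 #130 #109 #123 #137 #144 #116.
#102: 0→18
#130: 18→33
#109: 33→47
#123: 47→58

58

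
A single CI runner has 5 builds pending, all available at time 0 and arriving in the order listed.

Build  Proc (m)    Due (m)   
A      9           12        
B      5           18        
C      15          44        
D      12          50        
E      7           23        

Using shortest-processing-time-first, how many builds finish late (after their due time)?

SPT (increasing processing time): B E A D C.
B: 0→5, due 18, tardiness 0
E: 5→12, due 23, tardiness 0
A: 12→21, due 12, tardiness 9
D: 21→33, due 50, tardiness 0
C: 33→48, due 44, tardiness 4
Late builds: 2.

2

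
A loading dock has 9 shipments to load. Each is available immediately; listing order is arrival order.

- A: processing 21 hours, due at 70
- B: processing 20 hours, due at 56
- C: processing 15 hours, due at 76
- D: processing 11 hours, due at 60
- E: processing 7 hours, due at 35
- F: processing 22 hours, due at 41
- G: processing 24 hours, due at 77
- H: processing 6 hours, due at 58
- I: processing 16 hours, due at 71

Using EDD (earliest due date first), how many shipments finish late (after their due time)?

5

EDD (increasing due date): E F B H D A I C G.
E: 0→7, due 35, tardiness 0
F: 7→29, due 41, tardiness 0
B: 29→49, due 56, tardiness 0
H: 49→55, due 58, tardiness 0
D: 55→66, due 60, tardiness 6
A: 66→87, due 70, tardiness 17
I: 87→103, due 71, tardiness 32
C: 103→118, due 76, tardiness 42
G: 118→142, due 77, tardiness 65
Late shipments: 5.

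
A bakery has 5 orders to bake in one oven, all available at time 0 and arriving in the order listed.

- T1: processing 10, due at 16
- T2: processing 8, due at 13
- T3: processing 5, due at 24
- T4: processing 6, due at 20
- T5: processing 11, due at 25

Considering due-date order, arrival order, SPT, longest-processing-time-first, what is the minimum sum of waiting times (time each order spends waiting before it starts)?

EDD (increasing due date): T2 T1 T4 T3 T5.
T2: waits 0, runs 0→8
T1: waits 8, runs 8→18
T4: waits 18, runs 18→24
T3: waits 24, runs 24→29
T5: waits 29, runs 29→40
Sum = 0+8+18+24+29 = 79.
FIFO (arrival order): T1 T2 T3 T4 T5.
T1: waits 0, runs 0→10
T2: waits 10, runs 10→18
T3: waits 18, runs 18→23
T4: waits 23, runs 23→29
T5: waits 29, runs 29→40
Sum = 0+10+18+23+29 = 80.
SPT (increasing processing time): T3 T4 T2 T1 T5.
T3: waits 0, runs 0→5
T4: waits 5, runs 5→11
T2: waits 11, runs 11→19
T1: waits 19, runs 19→29
T5: waits 29, runs 29→40
Sum = 0+5+11+19+29 = 64.
LPT (decreasing processing time): T5 T1 T2 T4 T3.
T5: waits 0, runs 0→11
T1: waits 11, runs 11→21
T2: waits 21, runs 21→29
T4: waits 29, runs 29→35
T3: waits 35, runs 35→40
Sum = 0+11+21+29+35 = 96.
EDD 79, FIFO 80, SPT 64, LPT 96 → minimum 64.

64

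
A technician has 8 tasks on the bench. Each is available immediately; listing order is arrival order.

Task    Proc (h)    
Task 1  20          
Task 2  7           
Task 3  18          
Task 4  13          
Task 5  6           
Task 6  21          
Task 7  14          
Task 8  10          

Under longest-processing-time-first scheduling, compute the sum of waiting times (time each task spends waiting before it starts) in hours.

479

LPT (decreasing processing time): Task 6 Task 1 Task 3 Task 7 Task 4 Task 8 Task 2 Task 5.
Task 6: waits 0, runs 0→21
Task 1: waits 21, runs 21→41
Task 3: waits 41, runs 41→59
Task 7: waits 59, runs 59→73
Task 4: waits 73, runs 73→86
Task 8: waits 86, runs 86→96
Task 2: waits 96, runs 96→103
Task 5: waits 103, runs 103→109
Sum = 0+21+41+59+73+86+96+103 = 479.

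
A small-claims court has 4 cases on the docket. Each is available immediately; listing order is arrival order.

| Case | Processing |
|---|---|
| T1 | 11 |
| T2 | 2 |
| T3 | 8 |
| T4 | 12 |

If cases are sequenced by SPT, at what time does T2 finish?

SPT (increasing processing time): T2 T3 T1 T4.
T2: 0→2

2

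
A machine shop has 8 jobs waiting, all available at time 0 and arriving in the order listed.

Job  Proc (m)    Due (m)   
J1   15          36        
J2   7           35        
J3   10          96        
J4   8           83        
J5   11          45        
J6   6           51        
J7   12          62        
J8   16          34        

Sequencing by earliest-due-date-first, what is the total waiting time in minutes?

323

EDD (increasing due date): J8 J2 J1 J5 J6 J7 J4 J3.
J8: waits 0, runs 0→16
J2: waits 16, runs 16→23
J1: waits 23, runs 23→38
J5: waits 38, runs 38→49
J6: waits 49, runs 49→55
J7: waits 55, runs 55→67
J4: waits 67, runs 67→75
J3: waits 75, runs 75→85
Sum = 0+16+23+38+49+55+67+75 = 323.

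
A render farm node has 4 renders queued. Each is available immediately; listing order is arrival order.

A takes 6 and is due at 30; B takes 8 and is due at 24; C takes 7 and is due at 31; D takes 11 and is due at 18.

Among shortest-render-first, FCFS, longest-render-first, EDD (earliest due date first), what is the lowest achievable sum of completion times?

SPT (increasing processing time): A C B D.
A: 0→6
C: 6→13
B: 13→21
D: 21→32
Sum = 6+13+21+32 = 72.
FIFO (arrival order): A B C D.
A: 0→6
B: 6→14
C: 14→21
D: 21→32
Sum = 6+14+21+32 = 73.
LPT (decreasing processing time): D B C A.
D: 0→11
B: 11→19
C: 19→26
A: 26→32
Sum = 11+19+26+32 = 88.
EDD (increasing due date): D B A C.
D: 0→11
B: 11→19
A: 19→25
C: 25→32
Sum = 11+19+25+32 = 87.
SPT 72, FIFO 73, LPT 88, EDD 87 → minimum 72.

72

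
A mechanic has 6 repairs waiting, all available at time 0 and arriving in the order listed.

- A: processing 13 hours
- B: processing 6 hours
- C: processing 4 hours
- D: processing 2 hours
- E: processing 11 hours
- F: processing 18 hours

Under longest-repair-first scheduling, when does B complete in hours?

48

LPT (decreasing processing time): F A E B C D.
F: 0→18
A: 18→31
E: 31→42
B: 42→48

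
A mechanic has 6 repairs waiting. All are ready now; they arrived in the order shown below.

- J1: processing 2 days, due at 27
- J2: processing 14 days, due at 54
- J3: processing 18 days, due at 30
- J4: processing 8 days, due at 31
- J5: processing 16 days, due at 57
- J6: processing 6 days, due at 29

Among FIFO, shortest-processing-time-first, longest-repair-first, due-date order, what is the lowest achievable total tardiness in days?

10

FIFO (arrival order): J1 J2 J3 J4 J5 J6.
J1: 0→2, due 27, tardiness 0
J2: 2→16, due 54, tardiness 0
J3: 16→34, due 30, tardiness 4
J4: 34→42, due 31, tardiness 11
J5: 42→58, due 57, tardiness 1
J6: 58→64, due 29, tardiness 35
Sum = 0+0+4+11+1+35 = 51.
SPT (increasing processing time): J1 J6 J4 J2 J5 J3.
J1: 0→2, due 27, tardiness 0
J6: 2→8, due 29, tardiness 0
J4: 8→16, due 31, tardiness 0
J2: 16→30, due 54, tardiness 0
J5: 30→46, due 57, tardiness 0
J3: 46→64, due 30, tardiness 34
Sum = 0+0+0+0+0+34 = 34.
LPT (decreasing processing time): J3 J5 J2 J4 J6 J1.
J3: 0→18, due 30, tardiness 0
J5: 18→34, due 57, tardiness 0
J2: 34→48, due 54, tardiness 0
J4: 48→56, due 31, tardiness 25
J6: 56→62, due 29, tardiness 33
J1: 62→64, due 27, tardiness 37
Sum = 0+0+0+25+33+37 = 95.
EDD (increasing due date): J1 J6 J3 J4 J2 J5.
J1: 0→2, due 27, tardiness 0
J6: 2→8, due 29, tardiness 0
J3: 8→26, due 30, tardiness 0
J4: 26→34, due 31, tardiness 3
J2: 34→48, due 54, tardiness 0
J5: 48→64, due 57, tardiness 7
Sum = 0+0+0+3+0+7 = 10.
FIFO 51, SPT 34, LPT 95, EDD 10 → minimum 10.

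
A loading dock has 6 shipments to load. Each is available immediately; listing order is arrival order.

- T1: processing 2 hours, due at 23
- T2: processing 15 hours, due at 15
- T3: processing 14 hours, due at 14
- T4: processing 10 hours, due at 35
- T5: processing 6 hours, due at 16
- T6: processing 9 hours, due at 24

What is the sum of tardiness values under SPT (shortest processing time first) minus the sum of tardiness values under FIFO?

SPT (increasing processing time): T1 T5 T6 T4 T3 T2.
T1: 0→2, due 23, tardiness 0
T5: 2→8, due 16, tardiness 0
T6: 8→17, due 24, tardiness 0
T4: 17→27, due 35, tardiness 0
T3: 27→41, due 14, tardiness 27
T2: 41→56, due 15, tardiness 41
Sum = 0+0+0+0+27+41 = 68.
FIFO (arrival order): T1 T2 T3 T4 T5 T6.
T1: 0→2, due 23, tardiness 0
T2: 2→17, due 15, tardiness 2
T3: 17→31, due 14, tardiness 17
T4: 31→41, due 35, tardiness 6
T5: 41→47, due 16, tardiness 31
T6: 47→56, due 24, tardiness 32
Sum = 0+2+17+6+31+32 = 88.
Difference = 68 − 88 = -20.

-20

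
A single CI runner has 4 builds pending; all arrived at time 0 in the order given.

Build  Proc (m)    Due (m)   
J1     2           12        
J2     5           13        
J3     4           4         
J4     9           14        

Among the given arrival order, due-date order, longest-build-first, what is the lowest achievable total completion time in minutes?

40

FIFO (arrival order): J1 J2 J3 J4.
J1: 0→2
J2: 2→7
J3: 7→11
J4: 11→20
Sum = 2+7+11+20 = 40.
EDD (increasing due date): J3 J1 J2 J4.
J3: 0→4
J1: 4→6
J2: 6→11
J4: 11→20
Sum = 4+6+11+20 = 41.
LPT (decreasing processing time): J4 J2 J3 J1.
J4: 0→9
J2: 9→14
J3: 14→18
J1: 18→20
Sum = 9+14+18+20 = 61.
FIFO 40, EDD 41, LPT 61 → minimum 40.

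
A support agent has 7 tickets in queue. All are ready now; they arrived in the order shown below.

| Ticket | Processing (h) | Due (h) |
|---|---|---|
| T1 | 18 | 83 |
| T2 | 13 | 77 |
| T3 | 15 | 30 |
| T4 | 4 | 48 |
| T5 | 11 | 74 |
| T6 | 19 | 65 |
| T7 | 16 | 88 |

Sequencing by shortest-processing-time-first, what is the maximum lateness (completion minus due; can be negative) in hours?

SPT (increasing processing time): T4 T5 T2 T3 T7 T1 T6.
T4: 0→4, due 48, lateness -44
T5: 4→15, due 74, lateness -59
T2: 15→28, due 77, lateness -49
T3: 28→43, due 30, lateness 13
T7: 43→59, due 88, lateness -29
T1: 59→77, due 83, lateness -6
T6: 77→96, due 65, lateness 31
Maximum = 31.

31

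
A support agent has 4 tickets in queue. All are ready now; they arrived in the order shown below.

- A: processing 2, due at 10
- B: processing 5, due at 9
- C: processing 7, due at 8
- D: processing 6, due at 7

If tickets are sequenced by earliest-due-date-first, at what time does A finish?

20

EDD (increasing due date): D C B A.
D: 0→6
C: 6→13
B: 13→18
A: 18→20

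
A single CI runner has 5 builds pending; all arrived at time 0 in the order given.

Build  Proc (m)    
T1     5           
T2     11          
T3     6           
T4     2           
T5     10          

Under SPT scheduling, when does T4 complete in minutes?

SPT (increasing processing time): T4 T1 T3 T5 T2.
T4: 0→2

2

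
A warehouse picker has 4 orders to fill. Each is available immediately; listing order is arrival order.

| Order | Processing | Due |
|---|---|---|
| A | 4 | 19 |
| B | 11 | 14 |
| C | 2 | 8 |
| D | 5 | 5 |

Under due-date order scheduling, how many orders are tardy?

2

EDD (increasing due date): D C B A.
D: 0→5, due 5, tardiness 0
C: 5→7, due 8, tardiness 0
B: 7→18, due 14, tardiness 4
A: 18→22, due 19, tardiness 3
Late orders: 2.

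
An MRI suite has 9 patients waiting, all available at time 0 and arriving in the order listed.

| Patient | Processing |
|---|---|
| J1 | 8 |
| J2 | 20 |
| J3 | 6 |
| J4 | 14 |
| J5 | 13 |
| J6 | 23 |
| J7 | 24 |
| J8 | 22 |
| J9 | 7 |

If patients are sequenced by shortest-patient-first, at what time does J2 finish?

68

SPT (increasing processing time): J3 J9 J1 J5 J4 J2 J8 J6 J7.
J3: 0→6
J9: 6→13
J1: 13→21
J5: 21→34
J4: 34→48
J2: 48→68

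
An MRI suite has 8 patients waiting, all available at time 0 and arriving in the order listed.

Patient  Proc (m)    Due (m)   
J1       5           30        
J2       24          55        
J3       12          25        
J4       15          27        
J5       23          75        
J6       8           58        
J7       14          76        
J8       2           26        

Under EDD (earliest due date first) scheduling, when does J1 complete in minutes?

EDD (increasing due date): J3 J8 J4 J1 J2 J6 J5 J7.
J3: 0→12
J8: 12→14
J4: 14→29
J1: 29→34

34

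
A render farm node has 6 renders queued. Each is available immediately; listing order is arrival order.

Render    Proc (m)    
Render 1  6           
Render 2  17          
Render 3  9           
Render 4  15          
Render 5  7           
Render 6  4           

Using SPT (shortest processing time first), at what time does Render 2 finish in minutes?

SPT (increasing processing time): Render 6 Render 1 Render 5 Render 3 Render 4 Render 2.
Render 6: 0→4
Render 1: 4→10
Render 5: 10→17
Render 3: 17→26
Render 4: 26→41
Render 2: 41→58

58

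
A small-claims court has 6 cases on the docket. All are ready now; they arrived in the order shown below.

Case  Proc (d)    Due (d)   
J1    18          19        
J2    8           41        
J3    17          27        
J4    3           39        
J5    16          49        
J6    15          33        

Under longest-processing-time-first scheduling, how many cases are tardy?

LPT (decreasing processing time): J1 J3 J5 J6 J2 J4.
J1: 0→18, due 19, tardiness 0
J3: 18→35, due 27, tardiness 8
J5: 35→51, due 49, tardiness 2
J6: 51→66, due 33, tardiness 33
J2: 66→74, due 41, tardiness 33
J4: 74→77, due 39, tardiness 38
Late cases: 5.

5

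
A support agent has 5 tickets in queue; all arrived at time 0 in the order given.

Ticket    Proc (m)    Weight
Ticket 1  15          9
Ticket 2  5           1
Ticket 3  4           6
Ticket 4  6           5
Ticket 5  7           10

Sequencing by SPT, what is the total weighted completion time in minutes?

SPT (increasing processing time): Ticket 3 Ticket 2 Ticket 4 Ticket 5 Ticket 1.
Ticket 3: finishes 4, weight 6, w·C = 24
Ticket 2: finishes 9, weight 1, w·C = 9
Ticket 4: finishes 15, weight 5, w·C = 75
Ticket 5: finishes 22, weight 10, w·C = 220
Ticket 1: finishes 37, weight 9, w·C = 333
Sum = 24+9+75+220+333 = 661.

661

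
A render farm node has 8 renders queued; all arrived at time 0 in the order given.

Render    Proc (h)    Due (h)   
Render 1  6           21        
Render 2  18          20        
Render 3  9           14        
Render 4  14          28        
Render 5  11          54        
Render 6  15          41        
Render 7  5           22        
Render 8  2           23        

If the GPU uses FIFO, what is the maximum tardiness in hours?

57

FIFO (arrival order): Render 1 Render 2 Render 3 Render 4 Render 5 Render 6 Render 7 Render 8.
Render 1: 0→6, due 21, tardiness 0
Render 2: 6→24, due 20, tardiness 4
Render 3: 24→33, due 14, tardiness 19
Render 4: 33→47, due 28, tardiness 19
Render 5: 47→58, due 54, tardiness 4
Render 6: 58→73, due 41, tardiness 32
Render 7: 73→78, due 22, tardiness 56
Render 8: 78→80, due 23, tardiness 57
Maximum = 57.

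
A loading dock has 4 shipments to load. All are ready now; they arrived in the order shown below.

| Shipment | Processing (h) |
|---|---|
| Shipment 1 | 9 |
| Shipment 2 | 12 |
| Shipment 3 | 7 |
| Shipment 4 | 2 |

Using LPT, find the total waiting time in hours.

61

LPT (decreasing processing time): Shipment 2 Shipment 1 Shipment 3 Shipment 4.
Shipment 2: waits 0, runs 0→12
Shipment 1: waits 12, runs 12→21
Shipment 3: waits 21, runs 21→28
Shipment 4: waits 28, runs 28→30
Sum = 0+12+21+28 = 61.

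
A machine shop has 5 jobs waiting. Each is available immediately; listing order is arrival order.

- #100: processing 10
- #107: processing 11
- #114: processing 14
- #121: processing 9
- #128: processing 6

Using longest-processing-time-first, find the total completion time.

LPT (decreasing processing time): #114 #107 #100 #121 #128.
#114: 0→14
#107: 14→25
#100: 25→35
#121: 35→44
#128: 44→50
Sum = 14+25+35+44+50 = 168.

168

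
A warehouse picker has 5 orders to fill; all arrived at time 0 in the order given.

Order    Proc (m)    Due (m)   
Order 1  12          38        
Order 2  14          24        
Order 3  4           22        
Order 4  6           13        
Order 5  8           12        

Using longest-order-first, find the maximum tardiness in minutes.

LPT (decreasing processing time): Order 2 Order 1 Order 5 Order 4 Order 3.
Order 2: 0→14, due 24, tardiness 0
Order 1: 14→26, due 38, tardiness 0
Order 5: 26→34, due 12, tardiness 22
Order 4: 34→40, due 13, tardiness 27
Order 3: 40→44, due 22, tardiness 22
Maximum = 27.

27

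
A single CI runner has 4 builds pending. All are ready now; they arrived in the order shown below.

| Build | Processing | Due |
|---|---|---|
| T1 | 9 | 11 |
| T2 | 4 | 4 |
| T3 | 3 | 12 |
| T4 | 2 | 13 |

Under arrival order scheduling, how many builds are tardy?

FIFO (arrival order): T1 T2 T3 T4.
T1: 0→9, due 11, tardiness 0
T2: 9→13, due 4, tardiness 9
T3: 13→16, due 12, tardiness 4
T4: 16→18, due 13, tardiness 5
Late builds: 3.

3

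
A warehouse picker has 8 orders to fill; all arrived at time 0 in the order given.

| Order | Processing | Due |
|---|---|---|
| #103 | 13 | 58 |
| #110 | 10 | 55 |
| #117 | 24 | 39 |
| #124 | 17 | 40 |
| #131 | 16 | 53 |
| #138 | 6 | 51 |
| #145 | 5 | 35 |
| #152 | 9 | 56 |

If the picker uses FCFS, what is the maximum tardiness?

FIFO (arrival order): #103 #110 #117 #124 #131 #138 #145 #152.
#103: 0→13, due 58, tardiness 0
#110: 13→23, due 55, tardiness 0
#117: 23→47, due 39, tardiness 8
#124: 47→64, due 40, tardiness 24
#131: 64→80, due 53, tardiness 27
#138: 80→86, due 51, tardiness 35
#145: 86→91, due 35, tardiness 56
#152: 91→100, due 56, tardiness 44
Maximum = 56.

56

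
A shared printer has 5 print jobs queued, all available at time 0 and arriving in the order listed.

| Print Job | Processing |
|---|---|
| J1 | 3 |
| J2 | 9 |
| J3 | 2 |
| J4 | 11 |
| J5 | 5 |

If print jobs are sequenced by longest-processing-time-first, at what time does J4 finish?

LPT (decreasing processing time): J4 J2 J5 J1 J3.
J4: 0→11

11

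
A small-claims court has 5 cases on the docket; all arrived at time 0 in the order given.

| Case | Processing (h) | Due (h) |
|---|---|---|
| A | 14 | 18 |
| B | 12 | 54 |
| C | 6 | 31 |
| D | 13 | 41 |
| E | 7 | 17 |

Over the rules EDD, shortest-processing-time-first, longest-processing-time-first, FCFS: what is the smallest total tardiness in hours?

EDD (increasing due date): E A C D B.
E: 0→7, due 17, tardiness 0
A: 7→21, due 18, tardiness 3
C: 21→27, due 31, tardiness 0
D: 27→40, due 41, tardiness 0
B: 40→52, due 54, tardiness 0
Sum = 0+3+0+0+0 = 3.
SPT (increasing processing time): C E B D A.
C: 0→6, due 31, tardiness 0
E: 6→13, due 17, tardiness 0
B: 13→25, due 54, tardiness 0
D: 25→38, due 41, tardiness 0
A: 38→52, due 18, tardiness 34
Sum = 0+0+0+0+34 = 34.
LPT (decreasing processing time): A D B E C.
A: 0→14, due 18, tardiness 0
D: 14→27, due 41, tardiness 0
B: 27→39, due 54, tardiness 0
E: 39→46, due 17, tardiness 29
C: 46→52, due 31, tardiness 21
Sum = 0+0+0+29+21 = 50.
FIFO (arrival order): A B C D E.
A: 0→14, due 18, tardiness 0
B: 14→26, due 54, tardiness 0
C: 26→32, due 31, tardiness 1
D: 32→45, due 41, tardiness 4
E: 45→52, due 17, tardiness 35
Sum = 0+0+1+4+35 = 40.
EDD 3, SPT 34, LPT 50, FIFO 40 → minimum 3.

3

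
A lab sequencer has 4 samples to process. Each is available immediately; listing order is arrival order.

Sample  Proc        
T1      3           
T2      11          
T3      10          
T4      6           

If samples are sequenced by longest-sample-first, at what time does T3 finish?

LPT (decreasing processing time): T2 T3 T4 T1.
T2: 0→11
T3: 11→21

21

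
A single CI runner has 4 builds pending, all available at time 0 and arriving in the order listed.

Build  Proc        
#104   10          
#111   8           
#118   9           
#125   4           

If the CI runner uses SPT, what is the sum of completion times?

SPT (increasing processing time): #125 #111 #118 #104.
#125: 0→4
#111: 4→12
#118: 12→21
#104: 21→31
Sum = 4+12+21+31 = 68.

68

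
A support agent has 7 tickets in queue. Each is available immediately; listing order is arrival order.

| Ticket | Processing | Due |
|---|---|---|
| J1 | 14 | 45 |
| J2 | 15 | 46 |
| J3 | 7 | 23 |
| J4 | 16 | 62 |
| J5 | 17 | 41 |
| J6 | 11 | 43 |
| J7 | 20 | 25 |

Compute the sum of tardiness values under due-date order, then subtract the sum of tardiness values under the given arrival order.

-36

EDD (increasing due date): J3 J7 J5 J6 J1 J2 J4.
J3: 0→7, due 23, tardiness 0
J7: 7→27, due 25, tardiness 2
J5: 27→44, due 41, tardiness 3
J6: 44→55, due 43, tardiness 12
J1: 55→69, due 45, tardiness 24
J2: 69→84, due 46, tardiness 38
J4: 84→100, due 62, tardiness 38
Sum = 0+2+3+12+24+38+38 = 117.
FIFO (arrival order): J1 J2 J3 J4 J5 J6 J7.
J1: 0→14, due 45, tardiness 0
J2: 14→29, due 46, tardiness 0
J3: 29→36, due 23, tardiness 13
J4: 36→52, due 62, tardiness 0
J5: 52→69, due 41, tardiness 28
J6: 69→80, due 43, tardiness 37
J7: 80→100, due 25, tardiness 75
Sum = 0+0+13+0+28+37+75 = 153.
Difference = 117 − 153 = -36.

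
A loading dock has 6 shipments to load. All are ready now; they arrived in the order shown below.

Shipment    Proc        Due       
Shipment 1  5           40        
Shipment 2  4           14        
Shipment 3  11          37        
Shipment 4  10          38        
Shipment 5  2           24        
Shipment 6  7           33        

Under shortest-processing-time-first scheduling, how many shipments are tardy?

1

SPT (increasing processing time): Shipment 5 Shipment 2 Shipment 1 Shipment 6 Shipment 4 Shipment 3.
Shipment 5: 0→2, due 24, tardiness 0
Shipment 2: 2→6, due 14, tardiness 0
Shipment 1: 6→11, due 40, tardiness 0
Shipment 6: 11→18, due 33, tardiness 0
Shipment 4: 18→28, due 38, tardiness 0
Shipment 3: 28→39, due 37, tardiness 2
Late shipments: 1.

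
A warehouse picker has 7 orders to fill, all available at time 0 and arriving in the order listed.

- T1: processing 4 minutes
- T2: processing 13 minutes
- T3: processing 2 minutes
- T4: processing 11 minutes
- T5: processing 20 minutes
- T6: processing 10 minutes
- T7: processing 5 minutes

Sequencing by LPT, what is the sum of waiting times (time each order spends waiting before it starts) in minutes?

LPT (decreasing processing time): T5 T2 T4 T6 T7 T1 T3.
T5: waits 0, runs 0→20
T2: waits 20, runs 20→33
T4: waits 33, runs 33→44
T6: waits 44, runs 44→54
T7: waits 54, runs 54→59
T1: waits 59, runs 59→63
T3: waits 63, runs 63→65
Sum = 0+20+33+44+54+59+63 = 273.

273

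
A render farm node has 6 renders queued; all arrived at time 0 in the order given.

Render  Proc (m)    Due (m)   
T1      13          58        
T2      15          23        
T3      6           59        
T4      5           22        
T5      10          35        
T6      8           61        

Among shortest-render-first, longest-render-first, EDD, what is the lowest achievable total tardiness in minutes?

SPT (increasing processing time): T4 T3 T6 T5 T1 T2.
T4: 0→5, due 22, tardiness 0
T3: 5→11, due 59, tardiness 0
T6: 11→19, due 61, tardiness 0
T5: 19→29, due 35, tardiness 0
T1: 29→42, due 58, tardiness 0
T2: 42→57, due 23, tardiness 34
Sum = 0+0+0+0+0+34 = 34.
LPT (decreasing processing time): T2 T1 T5 T6 T3 T4.
T2: 0→15, due 23, tardiness 0
T1: 15→28, due 58, tardiness 0
T5: 28→38, due 35, tardiness 3
T6: 38→46, due 61, tardiness 0
T3: 46→52, due 59, tardiness 0
T4: 52→57, due 22, tardiness 35
Sum = 0+0+3+0+0+35 = 38.
EDD (increasing due date): T4 T2 T5 T1 T3 T6.
T4: 0→5, due 22, tardiness 0
T2: 5→20, due 23, tardiness 0
T5: 20→30, due 35, tardiness 0
T1: 30→43, due 58, tardiness 0
T3: 43→49, due 59, tardiness 0
T6: 49→57, due 61, tardiness 0
Sum = 0+0+0+0+0+0 = 0.
SPT 34, LPT 38, EDD 0 → minimum 0.

0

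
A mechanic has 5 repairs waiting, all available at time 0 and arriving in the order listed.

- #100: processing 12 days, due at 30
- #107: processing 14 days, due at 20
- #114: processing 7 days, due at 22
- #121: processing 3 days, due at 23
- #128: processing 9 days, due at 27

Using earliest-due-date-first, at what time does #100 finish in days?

EDD (increasing due date): #107 #114 #121 #128 #100.
#107: 0→14
#114: 14→21
#121: 21→24
#128: 24→33
#100: 33→45

45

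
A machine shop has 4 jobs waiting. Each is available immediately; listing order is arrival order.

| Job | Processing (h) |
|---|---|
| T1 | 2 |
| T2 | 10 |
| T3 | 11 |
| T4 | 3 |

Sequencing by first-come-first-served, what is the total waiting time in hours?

FIFO (arrival order): T1 T2 T3 T4.
T1: waits 0, runs 0→2
T2: waits 2, runs 2→12
T3: waits 12, runs 12→23
T4: waits 23, runs 23→26
Sum = 0+2+12+23 = 37.

37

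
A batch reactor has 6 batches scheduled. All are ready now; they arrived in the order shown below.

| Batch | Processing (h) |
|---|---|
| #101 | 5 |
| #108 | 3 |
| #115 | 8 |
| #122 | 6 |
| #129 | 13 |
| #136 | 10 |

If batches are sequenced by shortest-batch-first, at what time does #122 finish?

SPT (increasing processing time): #108 #101 #122 #115 #136 #129.
#108: 0→3
#101: 3→8
#122: 8→14

14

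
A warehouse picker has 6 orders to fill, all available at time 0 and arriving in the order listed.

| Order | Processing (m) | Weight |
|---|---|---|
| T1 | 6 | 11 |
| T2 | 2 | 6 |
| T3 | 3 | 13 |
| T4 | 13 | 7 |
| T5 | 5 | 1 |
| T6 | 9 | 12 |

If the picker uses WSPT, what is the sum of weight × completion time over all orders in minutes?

699

WSPT (decreasing weight/processing-time ratio): T3 T2 T1 T6 T4 T5.
T3: finishes 3, weight 13, w·C = 39
T2: finishes 5, weight 6, w·C = 30
T1: finishes 11, weight 11, w·C = 121
T6: finishes 20, weight 12, w·C = 240
T4: finishes 33, weight 7, w·C = 231
T5: finishes 38, weight 1, w·C = 38
Sum = 39+30+121+240+231+38 = 699.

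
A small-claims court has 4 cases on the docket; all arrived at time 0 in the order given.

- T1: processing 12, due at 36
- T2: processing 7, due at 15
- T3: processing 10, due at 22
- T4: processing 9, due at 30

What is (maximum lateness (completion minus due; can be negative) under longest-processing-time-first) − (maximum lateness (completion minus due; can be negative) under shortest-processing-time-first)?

19

LPT (decreasing processing time): T1 T3 T4 T2.
T1: 0→12, due 36, lateness -24
T3: 12→22, due 22, lateness 0
T4: 22→31, due 30, lateness 1
T2: 31→38, due 15, lateness 23
Maximum = 23.
SPT (increasing processing time): T2 T4 T3 T1.
T2: 0→7, due 15, lateness -8
T4: 7→16, due 30, lateness -14
T3: 16→26, due 22, lateness 4
T1: 26→38, due 36, lateness 2
Maximum = 4.
Difference = 23 − 4 = 19.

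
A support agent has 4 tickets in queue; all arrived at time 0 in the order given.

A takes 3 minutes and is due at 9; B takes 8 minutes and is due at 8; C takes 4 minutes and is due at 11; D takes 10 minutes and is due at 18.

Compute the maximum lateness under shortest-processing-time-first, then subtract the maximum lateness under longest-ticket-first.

SPT (increasing processing time): A C B D.
A: 0→3, due 9, lateness -6
C: 3→7, due 11, lateness -4
B: 7→15, due 8, lateness 7
D: 15→25, due 18, lateness 7
Maximum = 7.
LPT (decreasing processing time): D B C A.
D: 0→10, due 18, lateness -8
B: 10→18, due 8, lateness 10
C: 18→22, due 11, lateness 11
A: 22→25, due 9, lateness 16
Maximum = 16.
Difference = 7 − 16 = -9.

-9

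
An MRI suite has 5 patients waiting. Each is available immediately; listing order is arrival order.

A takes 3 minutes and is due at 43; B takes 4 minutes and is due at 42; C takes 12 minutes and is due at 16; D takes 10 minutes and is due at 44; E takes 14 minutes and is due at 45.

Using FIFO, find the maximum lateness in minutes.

3

FIFO (arrival order): A B C D E.
A: 0→3, due 43, lateness -40
B: 3→7, due 42, lateness -35
C: 7→19, due 16, lateness 3
D: 19→29, due 44, lateness -15
E: 29→43, due 45, lateness -2
Maximum = 3.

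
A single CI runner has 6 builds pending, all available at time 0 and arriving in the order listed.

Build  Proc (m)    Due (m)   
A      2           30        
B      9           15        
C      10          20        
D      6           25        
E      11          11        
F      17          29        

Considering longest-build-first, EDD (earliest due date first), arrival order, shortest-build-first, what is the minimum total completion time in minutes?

147

LPT (decreasing processing time): F E C B D A.
F: 0→17
E: 17→28
C: 28→38
B: 38→47
D: 47→53
A: 53→55
Sum = 17+28+38+47+53+55 = 238.
EDD (increasing due date): E B C D F A.
E: 0→11
B: 11→20
C: 20→30
D: 30→36
F: 36→53
A: 53→55
Sum = 11+20+30+36+53+55 = 205.
FIFO (arrival order): A B C D E F.
A: 0→2
B: 2→11
C: 11→21
D: 21→27
E: 27→38
F: 38→55
Sum = 2+11+21+27+38+55 = 154.
SPT (increasing processing time): A D B C E F.
A: 0→2
D: 2→8
B: 8→17
C: 17→27
E: 27→38
F: 38→55
Sum = 2+8+17+27+38+55 = 147.
LPT 238, EDD 205, FIFO 154, SPT 147 → minimum 147.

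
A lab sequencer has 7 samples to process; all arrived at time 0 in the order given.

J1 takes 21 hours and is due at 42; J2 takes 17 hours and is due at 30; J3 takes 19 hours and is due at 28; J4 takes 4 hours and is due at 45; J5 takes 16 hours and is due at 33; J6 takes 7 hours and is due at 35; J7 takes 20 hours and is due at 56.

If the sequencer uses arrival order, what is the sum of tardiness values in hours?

194

FIFO (arrival order): J1 J2 J3 J4 J5 J6 J7.
J1: 0→21, due 42, tardiness 0
J2: 21→38, due 30, tardiness 8
J3: 38→57, due 28, tardiness 29
J4: 57→61, due 45, tardiness 16
J5: 61→77, due 33, tardiness 44
J6: 77→84, due 35, tardiness 49
J7: 84→104, due 56, tardiness 48
Sum = 0+8+29+16+44+49+48 = 194.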